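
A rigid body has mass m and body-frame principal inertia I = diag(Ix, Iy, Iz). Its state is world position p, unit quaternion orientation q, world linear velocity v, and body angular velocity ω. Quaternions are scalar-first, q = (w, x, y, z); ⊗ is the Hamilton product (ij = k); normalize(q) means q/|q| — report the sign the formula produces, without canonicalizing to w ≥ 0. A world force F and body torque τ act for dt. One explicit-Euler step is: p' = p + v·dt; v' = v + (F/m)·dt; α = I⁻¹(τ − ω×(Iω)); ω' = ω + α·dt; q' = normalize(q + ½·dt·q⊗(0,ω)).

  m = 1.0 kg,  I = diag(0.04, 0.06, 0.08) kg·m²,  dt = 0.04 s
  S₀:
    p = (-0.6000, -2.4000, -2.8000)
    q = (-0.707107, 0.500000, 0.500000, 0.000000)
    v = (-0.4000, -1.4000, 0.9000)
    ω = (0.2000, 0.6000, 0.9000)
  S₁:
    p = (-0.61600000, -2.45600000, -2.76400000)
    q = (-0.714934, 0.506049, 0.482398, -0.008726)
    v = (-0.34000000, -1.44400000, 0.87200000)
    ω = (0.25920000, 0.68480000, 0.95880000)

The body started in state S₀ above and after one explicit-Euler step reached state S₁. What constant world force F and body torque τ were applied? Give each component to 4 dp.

v₁ − v₀ = (0.06000000, -0.04400000, -0.02800000)
F = m·Δv/dt = (1.5000, -1.1000, -0.7000)
ω₁ − ω₀ = (0.05920000, 0.08480000, 0.05880000)
ω₀×(Iω₀) = (0.0108, -0.0072, 0.0024)
applied torque τ = (0.0700, 0.1200, 0.1200)

F = (1.5000, -1.1000, -0.7000)
τ = (0.0700, 0.1200, 0.1200)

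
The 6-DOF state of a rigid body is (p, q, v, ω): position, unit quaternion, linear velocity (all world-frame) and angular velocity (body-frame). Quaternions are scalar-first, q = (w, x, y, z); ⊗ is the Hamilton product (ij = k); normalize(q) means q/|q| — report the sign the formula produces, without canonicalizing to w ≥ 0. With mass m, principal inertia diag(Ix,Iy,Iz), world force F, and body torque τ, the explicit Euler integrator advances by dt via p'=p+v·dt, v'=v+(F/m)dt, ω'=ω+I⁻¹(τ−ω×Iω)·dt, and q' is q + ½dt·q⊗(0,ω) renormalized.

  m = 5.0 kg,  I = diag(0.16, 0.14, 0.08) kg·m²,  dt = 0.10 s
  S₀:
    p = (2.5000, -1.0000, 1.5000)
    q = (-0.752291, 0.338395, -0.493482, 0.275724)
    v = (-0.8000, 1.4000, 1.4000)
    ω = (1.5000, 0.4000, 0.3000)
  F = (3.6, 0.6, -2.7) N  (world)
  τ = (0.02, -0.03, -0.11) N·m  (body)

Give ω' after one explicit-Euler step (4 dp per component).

precession coupling ω×(Iω) = (-0.0072, 0.0360, -0.0120)
angular accel α = (0.1700, -0.4714, -1.2250)
new body rate ω' = (1.5170, 0.3529, 0.1775)

ω' = (1.5170, 0.3529, 0.1775)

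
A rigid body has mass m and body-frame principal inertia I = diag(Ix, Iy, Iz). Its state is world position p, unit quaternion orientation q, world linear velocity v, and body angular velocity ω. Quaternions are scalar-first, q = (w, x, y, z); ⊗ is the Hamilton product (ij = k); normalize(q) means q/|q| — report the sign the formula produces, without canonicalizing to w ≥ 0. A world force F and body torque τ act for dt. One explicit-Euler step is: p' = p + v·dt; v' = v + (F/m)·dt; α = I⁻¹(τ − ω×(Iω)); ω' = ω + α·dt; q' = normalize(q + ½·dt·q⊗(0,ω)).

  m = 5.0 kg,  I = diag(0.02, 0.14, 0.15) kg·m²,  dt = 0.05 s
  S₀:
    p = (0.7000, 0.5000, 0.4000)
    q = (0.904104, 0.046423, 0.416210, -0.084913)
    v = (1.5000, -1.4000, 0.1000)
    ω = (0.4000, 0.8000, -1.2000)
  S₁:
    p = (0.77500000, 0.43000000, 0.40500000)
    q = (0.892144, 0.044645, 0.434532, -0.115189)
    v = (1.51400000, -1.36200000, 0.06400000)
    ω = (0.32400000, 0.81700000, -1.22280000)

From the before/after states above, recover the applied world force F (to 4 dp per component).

F = (1.4000, 3.8000, -3.6000)

velocity change Δv = (0.01400000, 0.03800000, -0.03600000)
F = m·Δv/dt = (1.4000, 3.8000, -3.6000)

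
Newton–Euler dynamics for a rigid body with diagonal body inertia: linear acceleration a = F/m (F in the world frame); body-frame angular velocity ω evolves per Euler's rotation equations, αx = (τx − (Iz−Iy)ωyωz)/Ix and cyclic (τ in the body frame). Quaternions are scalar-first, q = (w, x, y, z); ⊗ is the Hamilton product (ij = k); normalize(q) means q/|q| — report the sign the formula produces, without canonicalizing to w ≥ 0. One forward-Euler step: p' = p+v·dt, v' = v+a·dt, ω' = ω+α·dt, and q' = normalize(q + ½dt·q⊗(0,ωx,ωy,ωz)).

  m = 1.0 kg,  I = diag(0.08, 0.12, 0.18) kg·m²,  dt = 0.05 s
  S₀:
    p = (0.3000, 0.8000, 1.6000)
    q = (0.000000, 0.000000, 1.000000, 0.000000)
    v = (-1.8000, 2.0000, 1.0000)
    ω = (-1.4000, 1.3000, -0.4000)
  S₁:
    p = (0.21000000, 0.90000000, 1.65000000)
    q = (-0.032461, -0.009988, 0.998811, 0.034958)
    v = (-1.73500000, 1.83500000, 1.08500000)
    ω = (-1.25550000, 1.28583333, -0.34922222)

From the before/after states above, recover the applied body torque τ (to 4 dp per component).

τ = (0.2000, -0.0900, 0.1100)

Δω = ω₁−ω₀ = (0.14450000, -0.01416667, 0.05077778)
I·α + gyro = (0.2000, -0.0900, 0.1100)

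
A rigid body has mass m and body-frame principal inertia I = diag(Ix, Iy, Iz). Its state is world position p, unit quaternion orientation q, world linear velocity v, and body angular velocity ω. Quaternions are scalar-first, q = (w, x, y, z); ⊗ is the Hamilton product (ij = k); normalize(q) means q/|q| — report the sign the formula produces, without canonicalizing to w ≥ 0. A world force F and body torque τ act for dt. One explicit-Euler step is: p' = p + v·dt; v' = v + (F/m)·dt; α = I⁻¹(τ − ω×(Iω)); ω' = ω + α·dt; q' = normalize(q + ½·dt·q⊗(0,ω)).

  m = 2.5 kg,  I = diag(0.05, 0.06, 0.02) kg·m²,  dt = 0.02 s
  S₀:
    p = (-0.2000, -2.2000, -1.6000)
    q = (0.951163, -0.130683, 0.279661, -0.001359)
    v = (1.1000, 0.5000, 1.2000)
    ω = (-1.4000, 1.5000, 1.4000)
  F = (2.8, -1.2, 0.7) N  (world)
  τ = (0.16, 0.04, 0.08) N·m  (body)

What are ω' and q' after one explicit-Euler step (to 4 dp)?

precession coupling ω×(Iω) = (-0.0840, -0.0588, -0.0210)
(τ − ω×Iω)/I = (4.8800, 1.6467, 5.0500)
new body rate ω' = (-1.3024, 1.5329, 1.5010)
2q̇ = q⊗(0,ω) = (-0.6005451, -0.9380643, 1.6116033, 1.5271291)
updated quaternion q' = (0.9449, -0.1400, 0.2957, 0.0139)

ω' = (-1.3024, 1.5329, 1.5010)
q' = (0.9449, -0.1400, 0.2957, 0.0139)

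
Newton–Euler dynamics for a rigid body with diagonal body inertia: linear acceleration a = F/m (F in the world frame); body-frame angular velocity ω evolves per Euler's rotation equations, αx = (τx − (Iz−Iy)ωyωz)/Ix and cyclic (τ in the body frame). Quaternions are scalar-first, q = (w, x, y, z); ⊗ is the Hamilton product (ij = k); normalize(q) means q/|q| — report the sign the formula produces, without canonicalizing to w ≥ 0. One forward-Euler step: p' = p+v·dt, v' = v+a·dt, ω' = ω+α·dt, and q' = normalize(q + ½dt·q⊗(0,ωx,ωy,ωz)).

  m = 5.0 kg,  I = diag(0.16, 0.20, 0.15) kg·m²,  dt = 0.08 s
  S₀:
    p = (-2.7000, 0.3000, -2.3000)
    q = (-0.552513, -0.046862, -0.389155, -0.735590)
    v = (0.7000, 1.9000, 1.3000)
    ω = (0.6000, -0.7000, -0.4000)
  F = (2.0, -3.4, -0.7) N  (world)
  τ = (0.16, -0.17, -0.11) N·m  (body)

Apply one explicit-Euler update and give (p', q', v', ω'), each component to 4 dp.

p' = (-2.6440, 0.4520, -2.1960)
q' = (-0.5736, -0.0744, -0.3918, -0.7155)
v' = (0.7320, 1.8456, 1.2888)
ω' = (0.6870, -0.7670, -0.4497)

(τ − ω×Iω)/I = (1.0875, -0.8380, -0.6213)
new body rate ω' = (0.6870, -0.7670, -0.4497)
2q̇ = q⊗(0,ω) = (-0.5385273, -0.6907588, -0.0733397, 0.4873016)
q' = normalize(q + ½dt·q⊗(0,ω)) = (-0.5736, -0.0744, -0.3918, -0.7155)
a = F/m = (0.4000, -0.6800, -0.1400)
p + v·dt = (-2.6440, 0.4520, -2.1960)
new velocity v' = (0.7320, 1.8456, 1.2888)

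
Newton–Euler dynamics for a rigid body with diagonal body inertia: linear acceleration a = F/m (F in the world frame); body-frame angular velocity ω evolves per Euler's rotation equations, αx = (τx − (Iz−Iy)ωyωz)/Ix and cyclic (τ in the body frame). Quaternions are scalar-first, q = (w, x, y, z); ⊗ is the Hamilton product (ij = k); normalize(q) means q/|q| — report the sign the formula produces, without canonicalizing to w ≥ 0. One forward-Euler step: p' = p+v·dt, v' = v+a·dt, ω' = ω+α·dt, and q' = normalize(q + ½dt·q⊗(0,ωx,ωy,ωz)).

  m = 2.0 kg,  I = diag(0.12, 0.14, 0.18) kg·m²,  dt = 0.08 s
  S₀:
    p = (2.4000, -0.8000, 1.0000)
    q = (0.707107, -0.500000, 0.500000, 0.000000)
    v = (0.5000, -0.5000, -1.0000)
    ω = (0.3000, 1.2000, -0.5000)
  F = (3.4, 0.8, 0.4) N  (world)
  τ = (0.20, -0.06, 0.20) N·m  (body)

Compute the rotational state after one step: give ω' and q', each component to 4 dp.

ω' = (0.4493, 1.1606, -0.4143)
q' = (0.6881, -0.5008, 0.5232, -0.0441)

angular accel α = (1.8667, -0.4929, 1.0711)
ω' = ω + α·dt = (0.4493, 1.1606, -0.4143)
q⊗(0,ω) = (-0.4500000, -0.0378679, 0.5985284, -1.1035535)
q + ½dt·q⊗(0,ω), renormalized = (0.6881, -0.5008, 0.5232, -0.0441)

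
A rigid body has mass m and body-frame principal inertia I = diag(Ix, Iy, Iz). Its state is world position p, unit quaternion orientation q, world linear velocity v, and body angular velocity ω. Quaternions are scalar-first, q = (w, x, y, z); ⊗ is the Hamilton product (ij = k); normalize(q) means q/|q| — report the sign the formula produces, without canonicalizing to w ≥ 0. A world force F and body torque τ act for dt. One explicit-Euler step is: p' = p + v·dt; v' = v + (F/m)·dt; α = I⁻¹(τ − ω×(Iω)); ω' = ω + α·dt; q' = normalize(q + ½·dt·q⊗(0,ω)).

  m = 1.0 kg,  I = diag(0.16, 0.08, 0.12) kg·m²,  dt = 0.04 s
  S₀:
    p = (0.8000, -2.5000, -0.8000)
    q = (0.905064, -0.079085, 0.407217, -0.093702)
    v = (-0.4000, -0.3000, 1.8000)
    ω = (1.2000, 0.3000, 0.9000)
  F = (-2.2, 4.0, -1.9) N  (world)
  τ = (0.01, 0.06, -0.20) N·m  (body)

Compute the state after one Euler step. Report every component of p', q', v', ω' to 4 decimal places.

p + v·dt = (0.7840, -2.5120, -0.7280)
v + (F/m)dt = (-0.4880, -0.1400, 1.7240)
(τ − ω×Iω)/I = (-0.0050, 0.2100, -1.4267)
new body rate ω' = (1.1998, 0.3084, 0.8429)
q⊗(0,ω) = (0.0570687, 1.4806827, 0.2302533, 0.3021717)
q + ½dt·q⊗(0,ω), renormalized = (0.9058, -0.0494, 0.4116, -0.0876)

p' = (0.7840, -2.5120, -0.7280)
q' = (0.9058, -0.0494, 0.4116, -0.0876)
v' = (-0.4880, -0.1400, 1.7240)
ω' = (1.1998, 0.3084, 0.8429)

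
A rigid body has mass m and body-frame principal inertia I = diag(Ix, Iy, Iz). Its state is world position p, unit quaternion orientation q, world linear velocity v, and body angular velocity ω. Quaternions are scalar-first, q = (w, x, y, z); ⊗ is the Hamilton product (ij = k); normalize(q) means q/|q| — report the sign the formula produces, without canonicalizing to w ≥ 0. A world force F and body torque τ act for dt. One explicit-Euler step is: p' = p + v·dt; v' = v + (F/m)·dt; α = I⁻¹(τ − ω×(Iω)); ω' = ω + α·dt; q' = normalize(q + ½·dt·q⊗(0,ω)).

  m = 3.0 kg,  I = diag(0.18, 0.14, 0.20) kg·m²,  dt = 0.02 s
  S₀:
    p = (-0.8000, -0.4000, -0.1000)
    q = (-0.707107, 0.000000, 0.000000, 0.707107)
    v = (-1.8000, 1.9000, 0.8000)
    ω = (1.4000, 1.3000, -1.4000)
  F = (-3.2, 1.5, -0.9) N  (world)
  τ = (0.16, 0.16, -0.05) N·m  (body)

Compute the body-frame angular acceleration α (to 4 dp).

gyro term ω×Iω = (-0.1092, 0.0392, -0.0728)
angular accel α = (1.4956, 0.8629, 0.1140)

α = (1.4956, 0.8629, 0.1140)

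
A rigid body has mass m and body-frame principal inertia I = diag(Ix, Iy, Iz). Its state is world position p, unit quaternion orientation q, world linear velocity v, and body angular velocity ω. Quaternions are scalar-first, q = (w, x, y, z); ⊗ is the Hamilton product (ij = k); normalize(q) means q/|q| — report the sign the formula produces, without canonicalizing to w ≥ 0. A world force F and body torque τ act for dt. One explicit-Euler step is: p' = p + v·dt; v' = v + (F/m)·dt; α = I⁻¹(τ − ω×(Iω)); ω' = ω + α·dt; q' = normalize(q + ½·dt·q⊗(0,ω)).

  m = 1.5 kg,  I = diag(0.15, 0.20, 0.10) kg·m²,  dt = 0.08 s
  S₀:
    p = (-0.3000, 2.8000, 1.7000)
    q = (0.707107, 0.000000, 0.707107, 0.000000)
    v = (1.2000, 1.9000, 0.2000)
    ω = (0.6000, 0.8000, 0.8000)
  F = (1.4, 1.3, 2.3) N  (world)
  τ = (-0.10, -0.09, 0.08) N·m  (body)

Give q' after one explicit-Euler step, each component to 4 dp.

q' = (0.6836, 0.0395, 0.7288, 0.0056)

q⊗(0,ω) = (-0.5656856, 0.9899498, 0.5656856, 0.1414214)
updated quaternion q' = (0.6836, 0.0395, 0.7288, 0.0056)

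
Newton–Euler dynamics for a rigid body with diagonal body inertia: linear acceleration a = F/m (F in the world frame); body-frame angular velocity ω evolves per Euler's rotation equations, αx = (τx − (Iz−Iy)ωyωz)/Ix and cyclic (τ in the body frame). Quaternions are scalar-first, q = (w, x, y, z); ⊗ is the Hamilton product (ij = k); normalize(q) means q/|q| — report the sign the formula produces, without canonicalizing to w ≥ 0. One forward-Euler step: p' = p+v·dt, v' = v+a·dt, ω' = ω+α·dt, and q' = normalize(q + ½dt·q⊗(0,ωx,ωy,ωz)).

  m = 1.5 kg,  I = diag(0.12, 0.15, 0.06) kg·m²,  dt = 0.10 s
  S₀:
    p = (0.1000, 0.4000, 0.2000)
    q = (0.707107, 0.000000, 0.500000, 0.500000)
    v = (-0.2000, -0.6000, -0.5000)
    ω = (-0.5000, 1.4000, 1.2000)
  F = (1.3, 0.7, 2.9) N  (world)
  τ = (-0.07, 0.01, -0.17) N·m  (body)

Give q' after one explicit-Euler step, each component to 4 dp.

Hamilton product q⊗(0,ω) = (-1.3000000, -0.4535535, 0.7399498, 1.0985284)
updated quaternion q' = (0.6392, -0.0226, 0.5346, 0.5524)

q' = (0.6392, -0.0226, 0.5346, 0.5524)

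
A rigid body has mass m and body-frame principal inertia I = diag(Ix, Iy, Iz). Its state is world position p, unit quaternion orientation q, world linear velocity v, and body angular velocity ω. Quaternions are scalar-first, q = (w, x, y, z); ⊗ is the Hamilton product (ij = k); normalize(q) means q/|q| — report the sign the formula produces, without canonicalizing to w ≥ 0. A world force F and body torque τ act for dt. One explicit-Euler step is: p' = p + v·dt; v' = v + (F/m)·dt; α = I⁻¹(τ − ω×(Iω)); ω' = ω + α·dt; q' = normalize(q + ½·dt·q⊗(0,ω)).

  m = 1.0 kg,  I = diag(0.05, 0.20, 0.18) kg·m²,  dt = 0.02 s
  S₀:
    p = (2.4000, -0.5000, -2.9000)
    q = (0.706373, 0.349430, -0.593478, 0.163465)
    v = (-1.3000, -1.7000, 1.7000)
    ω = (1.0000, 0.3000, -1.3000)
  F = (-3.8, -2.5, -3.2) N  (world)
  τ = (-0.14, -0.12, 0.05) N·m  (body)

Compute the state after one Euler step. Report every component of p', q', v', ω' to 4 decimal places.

a = F/m = (-3.8000, -2.5000, -3.2000)
p + v·dt = (2.3740, -0.5340, -2.8660)
new velocity v' = (-1.3760, -1.7500, 1.6360)
α = I⁻¹(τ − ω×Iω) = (-2.9560, -1.4450, 0.0278)
ω' = ω + α·dt = (0.9409, 0.2711, -1.2994)
2q̇ = q⊗(0,ω) = (0.0411179, 1.4288549, 0.8296359, -0.2199779)
q' = normalize(q + ½dt·q⊗(0,ω)) = (0.7067, 0.3637, -0.5851, 0.1612)

p' = (2.3740, -0.5340, -2.8660)
q' = (0.7067, 0.3637, -0.5851, 0.1612)
v' = (-1.3760, -1.7500, 1.6360)
ω' = (0.9409, 0.2711, -1.2994)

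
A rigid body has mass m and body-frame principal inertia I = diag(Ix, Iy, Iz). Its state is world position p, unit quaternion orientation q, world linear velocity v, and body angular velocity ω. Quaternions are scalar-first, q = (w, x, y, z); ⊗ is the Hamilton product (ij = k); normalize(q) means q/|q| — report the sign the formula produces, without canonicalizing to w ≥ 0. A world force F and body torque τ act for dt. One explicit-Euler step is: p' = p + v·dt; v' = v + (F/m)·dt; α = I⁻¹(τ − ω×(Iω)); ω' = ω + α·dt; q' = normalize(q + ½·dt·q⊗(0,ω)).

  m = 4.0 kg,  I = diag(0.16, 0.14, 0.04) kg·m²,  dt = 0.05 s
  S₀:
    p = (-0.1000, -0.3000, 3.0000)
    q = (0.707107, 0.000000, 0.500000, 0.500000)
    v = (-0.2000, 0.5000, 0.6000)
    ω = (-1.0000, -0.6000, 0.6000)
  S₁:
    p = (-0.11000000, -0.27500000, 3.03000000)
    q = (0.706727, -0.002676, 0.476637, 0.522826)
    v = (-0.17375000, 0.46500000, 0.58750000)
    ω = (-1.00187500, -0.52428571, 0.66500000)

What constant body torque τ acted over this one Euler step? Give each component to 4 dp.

Δω = ω₁−ω₀ = (-0.00187500, 0.07571429, 0.06500000)
applied torque τ = (0.0300, 0.1400, 0.0400)

τ = (0.0300, 0.1400, 0.0400)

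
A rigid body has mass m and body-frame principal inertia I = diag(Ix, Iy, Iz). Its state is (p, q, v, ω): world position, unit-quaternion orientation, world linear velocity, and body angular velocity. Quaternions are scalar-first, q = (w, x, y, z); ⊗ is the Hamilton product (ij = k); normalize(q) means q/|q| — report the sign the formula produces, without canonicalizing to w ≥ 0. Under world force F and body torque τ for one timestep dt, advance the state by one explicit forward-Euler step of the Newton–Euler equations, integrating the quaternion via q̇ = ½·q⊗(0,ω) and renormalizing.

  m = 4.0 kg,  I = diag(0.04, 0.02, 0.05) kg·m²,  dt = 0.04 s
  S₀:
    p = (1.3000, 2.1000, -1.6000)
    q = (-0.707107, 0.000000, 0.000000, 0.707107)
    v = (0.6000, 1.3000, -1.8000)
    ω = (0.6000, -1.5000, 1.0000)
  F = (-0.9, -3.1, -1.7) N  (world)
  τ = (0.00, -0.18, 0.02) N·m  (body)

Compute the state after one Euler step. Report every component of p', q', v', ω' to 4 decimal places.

p' = (1.3240, 2.1520, -1.6720)
q' = (-0.7207, 0.0127, 0.0297, 0.6925)
v' = (0.5910, 1.2690, -1.8170)
ω' = (0.6450, -1.8480, 1.0016)

linear accel F/m = (-0.2250, -0.7750, -0.4250)
new position p' = (1.3240, 2.1520, -1.6720)
new velocity v' = (0.5910, 1.2690, -1.8170)
gyro term ω×Iω = (-0.0450, -0.0060, 0.0180)
α = I⁻¹(τ − ω×Iω) = (1.1250, -8.7000, 0.0400)
ω' = ω + α·dt = (0.6450, -1.8480, 1.0016)
Hamilton product q⊗(0,ω) = (-0.7071070, 0.6363963, 1.4849247, -0.7071070)
updated quaternion q' = (-0.7207, 0.0127, 0.0297, 0.6925)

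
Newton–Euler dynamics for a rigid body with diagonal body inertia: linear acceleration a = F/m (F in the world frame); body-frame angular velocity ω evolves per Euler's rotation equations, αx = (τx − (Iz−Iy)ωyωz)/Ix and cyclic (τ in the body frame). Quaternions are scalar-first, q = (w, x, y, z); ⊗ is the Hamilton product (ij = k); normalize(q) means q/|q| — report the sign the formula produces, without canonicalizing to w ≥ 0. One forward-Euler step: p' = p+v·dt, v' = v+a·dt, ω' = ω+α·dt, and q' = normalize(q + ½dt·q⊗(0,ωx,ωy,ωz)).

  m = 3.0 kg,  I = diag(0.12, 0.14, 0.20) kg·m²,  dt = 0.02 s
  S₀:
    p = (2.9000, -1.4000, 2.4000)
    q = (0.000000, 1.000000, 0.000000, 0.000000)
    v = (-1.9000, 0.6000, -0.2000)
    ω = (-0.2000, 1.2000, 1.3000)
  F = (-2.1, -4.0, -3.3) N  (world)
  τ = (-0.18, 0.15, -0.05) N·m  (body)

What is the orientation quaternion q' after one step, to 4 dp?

q' = (0.0020, 0.9998, -0.0130, 0.0120)

2q̇ = q⊗(0,ω) = (0.2000000, 0.0000000, -1.3000000, 1.2000000)
updated quaternion q' = (0.0020, 0.9998, -0.0130, 0.0120)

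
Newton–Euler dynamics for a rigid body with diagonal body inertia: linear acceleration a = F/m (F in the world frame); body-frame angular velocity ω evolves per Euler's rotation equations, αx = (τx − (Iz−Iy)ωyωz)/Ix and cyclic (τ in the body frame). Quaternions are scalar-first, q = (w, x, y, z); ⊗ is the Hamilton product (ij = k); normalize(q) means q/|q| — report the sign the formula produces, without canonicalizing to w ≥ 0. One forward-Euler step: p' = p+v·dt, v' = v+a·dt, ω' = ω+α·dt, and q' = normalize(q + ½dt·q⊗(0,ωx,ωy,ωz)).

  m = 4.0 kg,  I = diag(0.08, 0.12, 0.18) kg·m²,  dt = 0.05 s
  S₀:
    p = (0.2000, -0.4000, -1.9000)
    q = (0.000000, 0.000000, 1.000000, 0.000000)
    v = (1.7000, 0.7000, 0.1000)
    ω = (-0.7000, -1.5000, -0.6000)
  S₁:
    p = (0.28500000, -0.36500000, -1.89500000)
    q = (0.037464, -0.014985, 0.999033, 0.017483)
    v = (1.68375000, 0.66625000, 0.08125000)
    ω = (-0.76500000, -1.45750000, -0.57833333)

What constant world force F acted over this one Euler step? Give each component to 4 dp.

F = (-1.3000, -2.7000, -1.5000)

v₁ − v₀ = (-0.01625000, -0.03375000, -0.01875000)
applied force F = (-1.3000, -2.7000, -1.5000)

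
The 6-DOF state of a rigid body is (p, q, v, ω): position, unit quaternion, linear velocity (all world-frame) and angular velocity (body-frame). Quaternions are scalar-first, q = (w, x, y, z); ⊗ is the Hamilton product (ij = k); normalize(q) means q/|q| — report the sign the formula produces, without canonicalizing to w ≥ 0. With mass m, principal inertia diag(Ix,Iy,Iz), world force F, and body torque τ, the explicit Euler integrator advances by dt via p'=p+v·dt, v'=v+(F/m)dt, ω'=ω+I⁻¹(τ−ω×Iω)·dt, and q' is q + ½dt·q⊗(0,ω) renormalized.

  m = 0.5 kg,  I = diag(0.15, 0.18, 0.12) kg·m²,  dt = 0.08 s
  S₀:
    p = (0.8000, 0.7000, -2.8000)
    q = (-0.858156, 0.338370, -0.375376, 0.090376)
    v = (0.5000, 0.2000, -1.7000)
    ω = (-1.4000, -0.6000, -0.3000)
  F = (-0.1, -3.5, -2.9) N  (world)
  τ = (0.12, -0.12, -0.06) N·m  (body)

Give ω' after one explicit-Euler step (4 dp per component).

ω×(Iω) gyroscopic = (-0.0108, 0.0126, 0.0252)
α = I⁻¹(τ − ω×Iω) = (0.8720, -0.7367, -0.7100)
ω' = ω + α·dt = (-1.3302, -0.6589, -0.3568)

ω' = (-1.3302, -0.6589, -0.3568)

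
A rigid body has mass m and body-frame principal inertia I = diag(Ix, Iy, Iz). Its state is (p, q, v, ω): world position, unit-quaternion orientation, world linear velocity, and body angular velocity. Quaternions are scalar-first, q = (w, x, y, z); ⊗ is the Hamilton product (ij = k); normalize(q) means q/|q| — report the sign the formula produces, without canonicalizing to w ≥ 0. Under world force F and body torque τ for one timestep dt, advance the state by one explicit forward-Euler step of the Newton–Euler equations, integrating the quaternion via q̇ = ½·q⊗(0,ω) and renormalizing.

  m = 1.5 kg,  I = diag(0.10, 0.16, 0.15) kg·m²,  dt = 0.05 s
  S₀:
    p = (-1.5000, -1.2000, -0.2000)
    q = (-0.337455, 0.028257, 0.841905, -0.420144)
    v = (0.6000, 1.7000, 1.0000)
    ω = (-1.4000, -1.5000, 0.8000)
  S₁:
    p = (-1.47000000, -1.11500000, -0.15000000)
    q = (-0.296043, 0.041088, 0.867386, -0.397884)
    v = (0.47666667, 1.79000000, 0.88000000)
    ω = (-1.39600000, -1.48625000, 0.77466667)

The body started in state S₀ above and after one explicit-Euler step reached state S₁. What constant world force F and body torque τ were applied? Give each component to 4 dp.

v₁ − v₀ = (-0.12333333, 0.09000000, -0.12000000)
applied force F = (-3.7000, 2.7000, -3.6000)
rate change Δω = (0.00400000, 0.01375000, -0.02533333)
ω₀×(Iω₀) = (0.0120, 0.0560, 0.1260)
I·α + gyro = (0.0200, 0.1000, 0.0500)

F = (-3.7000, 2.7000, -3.6000)
τ = (0.0200, 0.1000, 0.0500)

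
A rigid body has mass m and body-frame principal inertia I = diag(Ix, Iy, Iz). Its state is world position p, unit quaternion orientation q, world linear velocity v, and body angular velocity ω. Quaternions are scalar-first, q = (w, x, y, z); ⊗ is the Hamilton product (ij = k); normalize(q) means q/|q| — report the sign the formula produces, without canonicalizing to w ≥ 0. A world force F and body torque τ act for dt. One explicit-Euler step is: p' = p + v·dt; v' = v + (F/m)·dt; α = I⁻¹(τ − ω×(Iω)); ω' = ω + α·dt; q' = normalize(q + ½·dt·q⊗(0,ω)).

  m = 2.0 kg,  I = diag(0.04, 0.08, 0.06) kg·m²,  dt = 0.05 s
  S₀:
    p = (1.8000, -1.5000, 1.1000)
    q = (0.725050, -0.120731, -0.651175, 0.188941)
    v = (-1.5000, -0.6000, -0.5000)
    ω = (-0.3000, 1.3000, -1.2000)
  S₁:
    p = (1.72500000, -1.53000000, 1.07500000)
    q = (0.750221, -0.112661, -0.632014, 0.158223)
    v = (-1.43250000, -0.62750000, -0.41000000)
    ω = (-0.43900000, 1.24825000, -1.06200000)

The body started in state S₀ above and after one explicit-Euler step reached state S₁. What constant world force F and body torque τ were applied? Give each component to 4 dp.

F = (2.7000, -1.1000, 3.6000)
τ = (-0.0800, -0.0900, 0.1500)

rate change Δω = (-0.13900000, -0.05175000, 0.13800000)
gyro term ω₀×Iω₀ = (0.0312, -0.0072, -0.0156)
applied torque τ = (-0.0800, -0.0900, 0.1500)
velocity change Δv = (0.06750000, -0.02750000, 0.09000000)
applied force F = (2.7000, -1.1000, 3.6000)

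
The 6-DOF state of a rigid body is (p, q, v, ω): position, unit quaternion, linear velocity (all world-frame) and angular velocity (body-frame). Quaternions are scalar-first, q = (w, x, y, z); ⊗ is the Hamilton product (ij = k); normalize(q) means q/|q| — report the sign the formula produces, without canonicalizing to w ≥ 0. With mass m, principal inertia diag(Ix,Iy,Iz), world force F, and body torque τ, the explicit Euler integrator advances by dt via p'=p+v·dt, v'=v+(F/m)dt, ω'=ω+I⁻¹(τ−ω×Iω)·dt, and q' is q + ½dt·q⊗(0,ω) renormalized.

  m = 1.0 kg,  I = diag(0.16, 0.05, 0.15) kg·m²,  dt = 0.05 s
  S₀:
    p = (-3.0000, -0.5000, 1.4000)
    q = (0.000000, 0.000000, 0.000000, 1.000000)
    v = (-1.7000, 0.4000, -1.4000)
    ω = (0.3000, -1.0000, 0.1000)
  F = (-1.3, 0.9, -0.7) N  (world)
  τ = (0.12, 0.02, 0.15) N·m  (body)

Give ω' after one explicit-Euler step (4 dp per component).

gyro term ω×Iω = (-0.0100, 0.0003, 0.0330)
α = I⁻¹(τ − ω×Iω) = (0.8125, 0.3940, 0.7800)
ω + α·dt = (0.3406, -0.9803, 0.1390)

ω' = (0.3406, -0.9803, 0.1390)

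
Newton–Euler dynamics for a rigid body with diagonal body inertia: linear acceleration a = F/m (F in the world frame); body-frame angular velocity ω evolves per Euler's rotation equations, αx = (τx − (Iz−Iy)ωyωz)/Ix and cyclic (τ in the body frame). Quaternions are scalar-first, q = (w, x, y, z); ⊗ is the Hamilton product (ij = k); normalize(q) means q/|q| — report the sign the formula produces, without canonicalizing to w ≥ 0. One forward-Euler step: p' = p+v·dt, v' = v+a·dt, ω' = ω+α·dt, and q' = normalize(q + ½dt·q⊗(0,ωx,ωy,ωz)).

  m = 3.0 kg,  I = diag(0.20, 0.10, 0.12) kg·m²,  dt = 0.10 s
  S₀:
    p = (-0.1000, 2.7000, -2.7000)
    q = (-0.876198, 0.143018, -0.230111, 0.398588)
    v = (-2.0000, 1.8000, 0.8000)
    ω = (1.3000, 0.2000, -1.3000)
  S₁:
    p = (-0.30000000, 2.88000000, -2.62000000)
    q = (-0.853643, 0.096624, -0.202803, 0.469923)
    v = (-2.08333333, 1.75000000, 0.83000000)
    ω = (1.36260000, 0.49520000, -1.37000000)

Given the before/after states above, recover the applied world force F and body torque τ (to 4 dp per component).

ω₁ − ω₀ = (0.06260000, 0.29520000, -0.07000000)
τ = I·(Δω/dt) + ω₀×(Iω₀) = (0.1200, 0.1600, -0.1100)
Δv = v₁−v₀ = (-0.08333333, -0.05000000, 0.03000000)
F = m·Δv/dt = (-2.5000, -1.5000, 0.9000)

F = (-2.5000, -1.5000, 0.9000)
τ = (0.1200, 0.1600, -0.1100)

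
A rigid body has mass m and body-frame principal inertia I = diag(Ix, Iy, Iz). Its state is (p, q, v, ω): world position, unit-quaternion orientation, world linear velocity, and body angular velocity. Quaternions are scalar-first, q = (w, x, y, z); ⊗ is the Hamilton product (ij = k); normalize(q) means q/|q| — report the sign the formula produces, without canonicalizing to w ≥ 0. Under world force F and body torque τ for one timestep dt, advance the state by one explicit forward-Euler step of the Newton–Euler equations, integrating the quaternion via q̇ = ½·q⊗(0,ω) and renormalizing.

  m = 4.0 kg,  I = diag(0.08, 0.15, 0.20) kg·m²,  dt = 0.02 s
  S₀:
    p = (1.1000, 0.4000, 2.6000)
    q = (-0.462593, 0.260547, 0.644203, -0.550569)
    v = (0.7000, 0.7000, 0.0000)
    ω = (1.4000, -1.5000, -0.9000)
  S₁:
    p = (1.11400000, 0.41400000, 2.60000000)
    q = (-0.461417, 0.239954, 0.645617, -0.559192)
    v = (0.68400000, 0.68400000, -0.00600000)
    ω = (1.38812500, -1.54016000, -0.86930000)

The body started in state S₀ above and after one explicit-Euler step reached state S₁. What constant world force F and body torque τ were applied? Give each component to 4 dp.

F = (-3.2000, -3.2000, -1.2000)
τ = (0.0200, -0.1500, 0.1600)

rate change Δω = (-0.01187500, -0.04016000, 0.03070000)
τ = I·(Δω/dt) + ω₀×(Iω₀) = (0.0200, -0.1500, 0.1600)
velocity change Δv = (-0.01600000, -0.01600000, -0.00600000)
F = m·Δv/dt = (-3.2000, -3.2000, -1.2000)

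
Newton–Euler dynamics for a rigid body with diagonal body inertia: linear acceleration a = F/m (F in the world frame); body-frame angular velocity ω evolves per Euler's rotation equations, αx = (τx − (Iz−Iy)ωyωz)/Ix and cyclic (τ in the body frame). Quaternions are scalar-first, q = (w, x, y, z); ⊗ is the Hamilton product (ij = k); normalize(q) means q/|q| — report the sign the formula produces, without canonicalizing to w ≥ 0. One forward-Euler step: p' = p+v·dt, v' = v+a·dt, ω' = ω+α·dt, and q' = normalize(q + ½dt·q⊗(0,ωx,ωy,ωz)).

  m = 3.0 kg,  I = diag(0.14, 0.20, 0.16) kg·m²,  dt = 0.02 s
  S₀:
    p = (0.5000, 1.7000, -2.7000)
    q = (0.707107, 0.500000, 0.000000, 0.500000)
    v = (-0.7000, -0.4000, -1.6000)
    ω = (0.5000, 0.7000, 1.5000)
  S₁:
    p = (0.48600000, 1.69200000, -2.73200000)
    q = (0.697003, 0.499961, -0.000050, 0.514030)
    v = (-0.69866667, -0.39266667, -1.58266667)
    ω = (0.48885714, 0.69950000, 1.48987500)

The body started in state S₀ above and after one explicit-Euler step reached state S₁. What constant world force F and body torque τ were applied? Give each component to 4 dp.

F = (0.2000, 1.1000, 2.6000)
τ = (-0.1200, -0.0200, -0.0600)

Δv = v₁−v₀ = (0.00133333, 0.00733333, 0.01733333)
m·(v₁−v₀)/dt = (0.2000, 1.1000, 2.6000)
ω₁ − ω₀ = (-0.01114286, -0.00050000, -0.01012500)
gyro term ω₀×Iω₀ = (-0.0420, -0.0150, 0.0210)
τ = I·(Δω/dt) + ω₀×(Iω₀) = (-0.1200, -0.0200, -0.0600)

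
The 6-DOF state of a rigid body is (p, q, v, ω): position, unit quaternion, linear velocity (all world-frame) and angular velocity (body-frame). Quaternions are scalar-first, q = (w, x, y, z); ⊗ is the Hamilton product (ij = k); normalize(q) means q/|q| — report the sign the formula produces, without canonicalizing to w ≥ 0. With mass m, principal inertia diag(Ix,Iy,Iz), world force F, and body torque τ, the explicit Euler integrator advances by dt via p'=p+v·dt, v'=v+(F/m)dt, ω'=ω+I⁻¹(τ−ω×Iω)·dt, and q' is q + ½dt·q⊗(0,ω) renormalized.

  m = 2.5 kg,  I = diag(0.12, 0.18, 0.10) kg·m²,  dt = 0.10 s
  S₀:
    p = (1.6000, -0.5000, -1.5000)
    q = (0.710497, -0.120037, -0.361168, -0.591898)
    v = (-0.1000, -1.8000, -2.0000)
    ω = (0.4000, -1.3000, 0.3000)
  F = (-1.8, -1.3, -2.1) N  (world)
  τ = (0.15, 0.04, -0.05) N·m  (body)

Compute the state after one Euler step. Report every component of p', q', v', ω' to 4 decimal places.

p' = (1.5900, -0.6800, -1.7000)
q' = (0.6966, -0.1494, -0.4164, -0.5648)
v' = (-0.1720, -1.8520, -2.0840)
ω' = (0.4990, -1.2791, 0.2812)

α = I⁻¹(τ − ω×Iω) = (0.9900, 0.2089, -0.1880)
new body rate ω' = (0.4990, -1.2791, 0.2812)
q⊗(0,ω) = (-0.2439342, -0.5936190, -1.1243942, 0.5136644)
updated quaternion q' = (0.6966, -0.1494, -0.4164, -0.5648)
p' = p + v·dt = (1.5900, -0.6800, -1.7000)
v' = v + a·dt = (-0.1720, -1.8520, -2.0840)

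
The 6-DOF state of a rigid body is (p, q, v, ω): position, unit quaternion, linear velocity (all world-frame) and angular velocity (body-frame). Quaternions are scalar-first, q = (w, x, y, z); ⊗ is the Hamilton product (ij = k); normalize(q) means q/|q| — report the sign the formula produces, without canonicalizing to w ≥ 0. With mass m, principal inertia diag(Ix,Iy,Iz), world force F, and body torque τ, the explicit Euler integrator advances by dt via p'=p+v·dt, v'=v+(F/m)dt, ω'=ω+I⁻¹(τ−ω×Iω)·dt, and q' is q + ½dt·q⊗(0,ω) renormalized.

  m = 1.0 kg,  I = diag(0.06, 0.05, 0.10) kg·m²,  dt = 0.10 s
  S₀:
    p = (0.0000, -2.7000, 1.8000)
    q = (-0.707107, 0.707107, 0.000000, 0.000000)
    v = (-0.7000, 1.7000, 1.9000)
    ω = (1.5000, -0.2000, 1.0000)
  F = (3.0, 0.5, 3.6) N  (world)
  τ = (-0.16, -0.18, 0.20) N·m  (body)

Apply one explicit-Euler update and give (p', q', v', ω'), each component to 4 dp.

p' = (-0.0700, -2.5300, 1.9900)
q' = (-0.7570, 0.6514, -0.0282, -0.0423)
v' = (-0.4000, 1.7500, 2.2600)
ω' = (1.2500, -0.4400, 1.1970)

ω×(Iω) gyroscopic = (-0.0100, -0.0600, 0.0030)
angular accel α = (-2.5000, -2.4000, 1.9700)
ω' = ω + α·dt = (1.2500, -0.4400, 1.1970)
Hamilton product q⊗(0,ω) = (-1.0606605, -1.0606605, -0.5656856, -0.8485284)
updated quaternion q' = (-0.7570, 0.6514, -0.0282, -0.0423)
linear accel F/m = (3.0000, 0.5000, 3.6000)
p + v·dt = (-0.0700, -2.5300, 1.9900)
v + (F/m)dt = (-0.4000, 1.7500, 2.2600)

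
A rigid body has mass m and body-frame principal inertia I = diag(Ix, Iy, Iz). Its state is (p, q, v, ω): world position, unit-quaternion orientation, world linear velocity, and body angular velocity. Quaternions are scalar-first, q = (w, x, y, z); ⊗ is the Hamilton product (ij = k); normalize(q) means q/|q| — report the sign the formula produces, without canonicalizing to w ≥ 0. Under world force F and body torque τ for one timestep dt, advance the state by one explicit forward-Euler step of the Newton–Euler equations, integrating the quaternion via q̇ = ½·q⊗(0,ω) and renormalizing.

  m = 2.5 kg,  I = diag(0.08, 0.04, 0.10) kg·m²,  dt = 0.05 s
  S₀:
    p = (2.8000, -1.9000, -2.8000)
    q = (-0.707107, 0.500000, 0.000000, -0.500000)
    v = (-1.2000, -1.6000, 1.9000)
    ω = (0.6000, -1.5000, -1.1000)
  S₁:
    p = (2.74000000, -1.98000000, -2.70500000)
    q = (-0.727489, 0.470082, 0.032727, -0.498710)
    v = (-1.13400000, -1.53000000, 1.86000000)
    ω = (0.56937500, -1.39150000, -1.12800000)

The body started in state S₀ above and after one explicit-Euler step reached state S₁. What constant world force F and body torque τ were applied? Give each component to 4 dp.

F = (3.3000, 3.5000, -2.0000)
τ = (0.0500, 0.1000, -0.0200)

Δv = v₁−v₀ = (0.06600000, 0.07000000, -0.04000000)
applied force F = (3.3000, 3.5000, -2.0000)
ω₁ − ω₀ = (-0.03062500, 0.10850000, -0.02800000)
I·α + gyro = (0.0500, 0.1000, -0.0200)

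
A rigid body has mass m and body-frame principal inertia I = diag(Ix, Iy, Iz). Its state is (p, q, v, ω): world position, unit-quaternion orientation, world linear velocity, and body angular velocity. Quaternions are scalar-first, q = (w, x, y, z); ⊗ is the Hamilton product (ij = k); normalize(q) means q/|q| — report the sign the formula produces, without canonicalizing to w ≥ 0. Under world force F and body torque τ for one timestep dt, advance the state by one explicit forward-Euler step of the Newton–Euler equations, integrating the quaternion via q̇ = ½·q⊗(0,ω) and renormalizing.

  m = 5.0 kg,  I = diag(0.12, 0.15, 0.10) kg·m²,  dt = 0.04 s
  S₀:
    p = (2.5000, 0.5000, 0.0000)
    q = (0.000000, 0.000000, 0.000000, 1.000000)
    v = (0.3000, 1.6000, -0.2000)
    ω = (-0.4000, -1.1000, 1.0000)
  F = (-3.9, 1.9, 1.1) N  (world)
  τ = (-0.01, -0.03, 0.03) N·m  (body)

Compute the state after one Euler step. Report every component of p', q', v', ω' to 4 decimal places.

p' = (2.5120, 0.5640, -0.0080)
q' = (-0.0200, 0.0220, -0.0080, 0.9995)
v' = (0.2688, 1.6152, -0.1912)
ω' = (-0.4217, -1.1059, 1.0067)

(τ − ω×Iω)/I = (-0.5417, -0.1467, 0.1680)
ω + α·dt = (-0.4217, -1.1059, 1.0067)
q⊗(0,ω) = (-1.0000000, 1.1000000, -0.4000000, 0.0000000)
q' = normalize(q + ½dt·q⊗(0,ω)) = (-0.0200, 0.0220, -0.0080, 0.9995)
a = F/m = (-0.7800, 0.3800, 0.2200)
p + v·dt = (2.5120, 0.5640, -0.0080)
v + (F/m)dt = (0.2688, 1.6152, -0.1912)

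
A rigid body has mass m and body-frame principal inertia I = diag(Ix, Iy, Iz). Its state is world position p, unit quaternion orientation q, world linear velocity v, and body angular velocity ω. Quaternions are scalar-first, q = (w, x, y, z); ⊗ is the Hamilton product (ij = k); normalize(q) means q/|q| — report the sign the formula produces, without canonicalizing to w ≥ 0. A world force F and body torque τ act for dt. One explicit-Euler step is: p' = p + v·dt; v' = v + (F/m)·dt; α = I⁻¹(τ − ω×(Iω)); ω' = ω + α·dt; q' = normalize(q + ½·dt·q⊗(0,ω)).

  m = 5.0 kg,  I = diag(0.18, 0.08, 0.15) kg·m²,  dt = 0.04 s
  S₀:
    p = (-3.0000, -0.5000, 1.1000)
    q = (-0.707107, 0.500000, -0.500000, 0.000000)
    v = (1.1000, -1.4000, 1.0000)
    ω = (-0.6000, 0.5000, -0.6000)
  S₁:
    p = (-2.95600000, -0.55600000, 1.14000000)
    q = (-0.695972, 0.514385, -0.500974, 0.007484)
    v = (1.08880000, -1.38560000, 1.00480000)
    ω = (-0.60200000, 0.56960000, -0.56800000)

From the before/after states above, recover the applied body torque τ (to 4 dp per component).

ω₁ − ω₀ = (-0.00200000, 0.06960000, 0.03200000)
applied torque τ = (-0.0300, 0.1500, 0.1500)

τ = (-0.0300, 0.1500, 0.1500)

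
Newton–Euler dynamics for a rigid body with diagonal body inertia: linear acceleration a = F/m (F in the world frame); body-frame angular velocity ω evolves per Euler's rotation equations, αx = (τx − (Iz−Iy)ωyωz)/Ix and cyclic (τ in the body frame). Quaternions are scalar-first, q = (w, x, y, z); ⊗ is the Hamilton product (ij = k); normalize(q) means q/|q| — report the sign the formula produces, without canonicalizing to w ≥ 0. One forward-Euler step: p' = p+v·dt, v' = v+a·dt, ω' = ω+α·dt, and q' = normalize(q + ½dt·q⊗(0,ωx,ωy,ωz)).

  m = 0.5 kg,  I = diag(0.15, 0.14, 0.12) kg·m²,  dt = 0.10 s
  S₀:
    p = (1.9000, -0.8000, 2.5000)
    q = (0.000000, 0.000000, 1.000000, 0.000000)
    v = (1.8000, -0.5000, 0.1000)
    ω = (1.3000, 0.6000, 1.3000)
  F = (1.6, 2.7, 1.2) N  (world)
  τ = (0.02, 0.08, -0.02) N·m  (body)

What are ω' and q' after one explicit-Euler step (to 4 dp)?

ω' = (1.3237, 0.6209, 1.2898)
q' = (-0.0299, 0.0647, 0.9954, -0.0647)

angular accel α = (0.2373, 0.2093, -0.1017)
ω' = ω + α·dt = (1.3237, 0.6209, 1.2898)
2q̇ = q⊗(0,ω) = (-0.6000000, 1.3000000, 0.0000000, -1.3000000)
updated quaternion q' = (-0.0299, 0.0647, 0.9954, -0.0647)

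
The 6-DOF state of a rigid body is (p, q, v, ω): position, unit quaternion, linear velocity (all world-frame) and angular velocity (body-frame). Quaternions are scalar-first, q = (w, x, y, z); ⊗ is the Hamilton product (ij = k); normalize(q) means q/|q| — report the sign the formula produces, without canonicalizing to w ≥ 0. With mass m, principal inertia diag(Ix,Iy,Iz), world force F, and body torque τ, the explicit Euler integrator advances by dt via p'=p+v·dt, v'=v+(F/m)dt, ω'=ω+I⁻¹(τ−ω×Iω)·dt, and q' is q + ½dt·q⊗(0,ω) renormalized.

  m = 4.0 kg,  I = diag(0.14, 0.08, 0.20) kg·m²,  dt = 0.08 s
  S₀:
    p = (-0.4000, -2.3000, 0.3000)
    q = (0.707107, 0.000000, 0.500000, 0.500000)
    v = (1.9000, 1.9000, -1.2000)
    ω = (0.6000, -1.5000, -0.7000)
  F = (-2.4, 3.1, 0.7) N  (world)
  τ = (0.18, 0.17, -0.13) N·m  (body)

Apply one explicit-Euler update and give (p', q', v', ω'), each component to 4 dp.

a = (-0.6000, 0.7750, 0.1750)
p + v·dt = (-0.2480, -2.1480, 0.2040)
v' = v + a·dt = (1.8520, 1.9620, -1.1860)
ω×(Iω) gyroscopic = (0.1260, 0.0252, 0.0540)
angular accel α = (0.3857, 1.8100, -0.9200)
ω + α·dt = (0.6309, -1.3552, -0.7736)
q⊗(0,ω) = (1.1000000, 0.8242642, -0.7606605, -0.7949749)
updated quaternion q' = (0.7493, 0.0329, 0.4684, 0.4670)

p' = (-0.2480, -2.1480, 0.2040)
q' = (0.7493, 0.0329, 0.4684, 0.4670)
v' = (1.8520, 1.9620, -1.1860)
ω' = (0.6309, -1.3552, -0.7736)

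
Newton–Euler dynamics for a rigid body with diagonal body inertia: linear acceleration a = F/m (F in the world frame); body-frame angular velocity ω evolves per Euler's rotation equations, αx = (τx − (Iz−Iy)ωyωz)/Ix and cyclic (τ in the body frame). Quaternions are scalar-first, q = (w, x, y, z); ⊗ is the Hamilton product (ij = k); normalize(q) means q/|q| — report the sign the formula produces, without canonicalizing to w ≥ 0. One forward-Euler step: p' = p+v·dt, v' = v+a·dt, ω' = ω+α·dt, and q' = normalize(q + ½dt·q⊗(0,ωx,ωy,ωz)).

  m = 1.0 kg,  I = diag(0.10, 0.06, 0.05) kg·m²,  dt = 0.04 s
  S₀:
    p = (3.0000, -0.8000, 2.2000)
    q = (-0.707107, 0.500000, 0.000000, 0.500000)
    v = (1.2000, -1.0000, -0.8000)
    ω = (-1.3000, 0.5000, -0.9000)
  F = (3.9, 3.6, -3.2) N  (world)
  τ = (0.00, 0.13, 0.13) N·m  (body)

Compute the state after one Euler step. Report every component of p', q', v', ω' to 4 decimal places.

linear accel F/m = (3.9000, 3.6000, -3.2000)
new position p' = (3.0480, -0.8400, 2.1680)
v' = v + a·dt = (1.3560, -0.8560, -0.9280)
gyro term ω×Iω = (0.0045, 0.0585, 0.0260)
α = I⁻¹(τ − ω×Iω) = (-0.0450, 1.1917, 2.0800)
ω' = ω + α·dt = (-1.3018, 0.5477, -0.8168)
2q̇ = q⊗(0,ω) = (1.1000000, 0.6692391, -0.5535535, 0.8863963)
q + ½dt·q⊗(0,ω), renormalized = (-0.6847, 0.5131, -0.0111, 0.5174)

p' = (3.0480, -0.8400, 2.1680)
q' = (-0.6847, 0.5131, -0.0111, 0.5174)
v' = (1.3560, -0.8560, -0.9280)
ω' = (-1.3018, 0.5477, -0.8168)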